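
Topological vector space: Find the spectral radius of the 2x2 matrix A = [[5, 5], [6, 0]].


For a 2x2 matrix, eigenvalues satisfy lambda^2 - (trace)*lambda + det = 0
trace = 5 + 0 = 5
det = 5*0 - 5*6 = -30
discriminant = 5^2 - 4*(-30) = 145
spectral radius = max |eigenvalue| = 8.5208

8.5208


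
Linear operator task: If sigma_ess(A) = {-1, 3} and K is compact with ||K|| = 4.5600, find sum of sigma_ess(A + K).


By Weyl's theorem, the essential spectrum is invariant under compact perturbations.
sigma_ess(A + K) = sigma_ess(A) = {-1, 3}
Sum = -1 + 3 = 2

2


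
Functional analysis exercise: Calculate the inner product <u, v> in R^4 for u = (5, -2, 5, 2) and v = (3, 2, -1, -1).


Computing the standard inner product <u, v> = sum u_i * v_i
= 5*3 + -2*2 + 5*-1 + 2*-1
= 15 + -4 + -5 + -2
= 4

4


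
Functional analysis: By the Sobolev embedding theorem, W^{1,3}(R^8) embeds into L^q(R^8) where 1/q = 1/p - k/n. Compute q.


Using the Sobolev embedding formula: 1/q = 1/p - k/n
1/q = 1/3 - 1/8 = 5/24
q = 1/(5/24) = 24/5 = 4.8000

4.8000


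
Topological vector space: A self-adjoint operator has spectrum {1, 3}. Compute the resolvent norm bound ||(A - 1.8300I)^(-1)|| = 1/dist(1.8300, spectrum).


dist(1.8300, {1, 3}) = min(|1.8300 - 1|, |1.8300 - 3|)
= min(0.8300, 1.1700) = 0.8300
Resolvent bound = 1/0.8300 = 1.2048

1.2048


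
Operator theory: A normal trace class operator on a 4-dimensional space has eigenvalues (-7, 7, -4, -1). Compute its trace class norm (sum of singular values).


For a normal operator, singular values equal |eigenvalues|.
Trace norm = sum |lambda_i| = 7 + 7 + 4 + 1
= 19

19


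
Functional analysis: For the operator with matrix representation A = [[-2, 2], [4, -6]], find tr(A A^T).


trace(A * A^T) = sum of squares of all entries
= (-2)^2 + 2^2 + 4^2 + (-6)^2
= 4 + 4 + 16 + 36
= 60

60


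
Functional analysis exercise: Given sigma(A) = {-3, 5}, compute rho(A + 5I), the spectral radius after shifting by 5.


Spectrum of A + 5I = {2, 10}
Spectral radius = max |lambda| over the shifted spectrum
= max(2, 10) = 10

10


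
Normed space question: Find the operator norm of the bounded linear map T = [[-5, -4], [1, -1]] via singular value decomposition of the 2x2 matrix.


A^T A = [[26, 19], [19, 17]]
trace(A^T A) = 43, det(A^T A) = 81
discriminant = 43^2 - 4*81 = 1525
Largest eigenvalue of A^T A = (trace + sqrt(disc))/2 = 41.0256
||T|| = sqrt(41.0256) = 6.4051

6.4051


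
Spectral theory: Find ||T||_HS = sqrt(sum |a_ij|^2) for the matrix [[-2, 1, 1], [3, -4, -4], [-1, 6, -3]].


The Hilbert-Schmidt norm is sqrt(sum of squares of all entries).
Sum of squares = (-2)^2 + 1^2 + 1^2 + 3^2 + (-4)^2 + (-4)^2 + (-1)^2 + 6^2 + (-3)^2
= 4 + 1 + 1 + 9 + 16 + 16 + 1 + 36 + 9 = 93
||T||_HS = sqrt(93) = 9.6437

9.6437


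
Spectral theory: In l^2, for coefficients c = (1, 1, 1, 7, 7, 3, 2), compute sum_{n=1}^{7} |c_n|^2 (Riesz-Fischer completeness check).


sum |c_n|^2 = 1^2 + 1^2 + 1^2 + 7^2 + 7^2 + 3^2 + 2^2
= 1 + 1 + 1 + 49 + 49 + 9 + 4
= 114

114


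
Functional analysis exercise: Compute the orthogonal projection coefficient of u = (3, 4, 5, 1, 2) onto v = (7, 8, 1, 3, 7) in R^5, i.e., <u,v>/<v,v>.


Computing <u,v> = 3*7 + 4*8 + 5*1 + 1*3 + 2*7 = 75
Computing <v,v> = 7^2 + 8^2 + 1^2 + 3^2 + 7^2 = 172
Projection coefficient = 75/172 = 0.4360

0.4360


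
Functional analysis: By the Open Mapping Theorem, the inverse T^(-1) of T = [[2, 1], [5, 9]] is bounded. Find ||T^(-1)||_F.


det(T) = 2*9 - 1*5 = 13
T^(-1) = (1/13) * [[9, -1], [-5, 2]] = [[0.6923, -0.0769], [-0.3846, 0.1538]]
||T^(-1)||_F^2 = 0.6923^2 + (-0.0769)^2 + (-0.3846)^2 + 0.1538^2 = 0.6568
||T^(-1)||_F = sqrt(0.6568) = 0.8104

0.8104


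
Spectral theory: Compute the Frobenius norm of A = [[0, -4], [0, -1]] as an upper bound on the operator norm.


||A||_F^2 = sum a_ij^2
= 0^2 + (-4)^2 + 0^2 + (-1)^2
= 0 + 16 + 0 + 1 = 17
||A||_F = sqrt(17) = 4.1231

4.1231


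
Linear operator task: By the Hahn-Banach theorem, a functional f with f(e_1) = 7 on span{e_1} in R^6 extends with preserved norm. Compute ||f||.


The norm of f is given by ||f|| = sup_{||x||=1} |f(x)|.
On span{e_1}, ||e_1|| = 1, so ||f|| = |f(e_1)| / ||e_1||
= |7| / 1 = 7.0000

7.0000


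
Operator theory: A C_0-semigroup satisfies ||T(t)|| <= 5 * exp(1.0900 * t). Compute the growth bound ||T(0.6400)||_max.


||T(0.6400)|| <= 5 * exp(1.0900 * 0.6400)
= 5 * exp(0.6976)
= 5 * 2.0089
= 10.0446

10.0446


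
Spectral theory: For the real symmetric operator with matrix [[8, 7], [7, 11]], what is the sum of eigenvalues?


For a self-adjoint (symmetric) matrix, the eigenvalues are real.
The sum of eigenvalues equals the trace of the matrix.
trace = 8 + 11 = 19

19


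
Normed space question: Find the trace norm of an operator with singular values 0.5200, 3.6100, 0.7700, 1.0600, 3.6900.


The nuclear norm is the sum of all singular values.
||T||_1 = 0.5200 + 3.6100 + 0.7700 + 1.0600 + 3.6900
= 9.6500

9.6500


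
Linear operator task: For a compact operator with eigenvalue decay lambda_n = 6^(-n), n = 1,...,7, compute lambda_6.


The eigenvalue formula gives lambda_6 = 1/6^6
= 1/46656
= 2.1433e-05

2.1433e-05


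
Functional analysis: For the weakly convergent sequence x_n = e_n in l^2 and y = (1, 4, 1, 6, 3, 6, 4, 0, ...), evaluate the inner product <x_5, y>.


x_5 = e_5 is the standard basis vector with 1 in position 5.
<x_5, y> = y_5 = 3
As n -> infinity, <x_n, y> -> 0, confirming weak convergence of (x_n) to 0.

3


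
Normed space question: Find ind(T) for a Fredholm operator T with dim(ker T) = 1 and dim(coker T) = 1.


The Fredholm index is defined as ind(T) = dim(ker T) - dim(coker T)
= 1 - 1
= 0

0


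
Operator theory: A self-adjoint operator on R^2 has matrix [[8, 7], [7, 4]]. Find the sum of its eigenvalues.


For a self-adjoint (symmetric) matrix, the eigenvalues are real.
The sum of eigenvalues equals the trace of the matrix.
trace = 8 + 4 = 12

12


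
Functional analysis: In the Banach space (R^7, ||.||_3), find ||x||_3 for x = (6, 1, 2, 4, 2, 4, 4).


The l^3 norm = (sum |x_i|^3)^(1/3)
Sum of 3th powers = 216 + 1 + 8 + 64 + 8 + 64 + 64 = 425
||x||_3 = (425)^(1/3) = 7.5185

7.5185


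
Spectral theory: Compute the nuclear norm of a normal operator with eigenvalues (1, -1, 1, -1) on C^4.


For a normal operator, singular values equal |eigenvalues|.
Trace norm = sum |lambda_i| = 1 + 1 + 1 + 1
= 4

4


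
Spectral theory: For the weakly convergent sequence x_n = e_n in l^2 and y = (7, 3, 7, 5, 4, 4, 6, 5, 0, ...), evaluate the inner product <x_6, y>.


x_6 = e_6 is the standard basis vector with 1 in position 6.
<x_6, y> = y_6 = 4
As n -> infinity, <x_n, y> -> 0, confirming weak convergence of (x_n) to 0.

4


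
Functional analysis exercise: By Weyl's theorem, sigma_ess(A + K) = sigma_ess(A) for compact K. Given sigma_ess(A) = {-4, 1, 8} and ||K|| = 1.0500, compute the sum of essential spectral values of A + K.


By Weyl's theorem, the essential spectrum is invariant under compact perturbations.
sigma_ess(A + K) = sigma_ess(A) = {-4, 1, 8}
Sum = -4 + 1 + 8 = 5

5


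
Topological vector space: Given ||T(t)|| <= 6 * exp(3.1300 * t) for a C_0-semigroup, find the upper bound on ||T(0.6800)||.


||T(0.6800)|| <= 6 * exp(3.1300 * 0.6800)
= 6 * exp(2.1284)
= 6 * 8.4014
= 50.4085

50.4085


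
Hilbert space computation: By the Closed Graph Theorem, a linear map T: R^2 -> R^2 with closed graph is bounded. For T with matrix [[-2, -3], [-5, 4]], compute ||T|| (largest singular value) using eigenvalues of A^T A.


A^T A = [[29, -14], [-14, 25]]
trace(A^T A) = 54, det(A^T A) = 529
discriminant = 54^2 - 4*529 = 800
Largest eigenvalue of A^T A = (trace + sqrt(disc))/2 = 41.1421
||T|| = sqrt(41.1421) = 6.4142

6.4142


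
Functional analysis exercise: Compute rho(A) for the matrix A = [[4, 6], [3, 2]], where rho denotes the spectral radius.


For a 2x2 matrix, eigenvalues satisfy lambda^2 - (trace)*lambda + det = 0
trace = 4 + 2 = 6
det = 4*2 - 6*3 = -10
discriminant = 6^2 - 4*(-10) = 76
spectral radius = max |eigenvalue| = 7.3589

7.3589


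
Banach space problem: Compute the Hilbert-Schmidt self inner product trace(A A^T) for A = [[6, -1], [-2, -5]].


trace(A * A^T) = sum of squares of all entries
= 6^2 + (-1)^2 + (-2)^2 + (-5)^2
= 36 + 1 + 4 + 25
= 66

66


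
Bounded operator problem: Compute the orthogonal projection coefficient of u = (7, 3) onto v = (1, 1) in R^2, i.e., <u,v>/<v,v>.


Computing <u,v> = 7*1 + 3*1 = 10
Computing <v,v> = 1^2 + 1^2 = 2
Projection coefficient = 10/2 = 5.0000

5.0000


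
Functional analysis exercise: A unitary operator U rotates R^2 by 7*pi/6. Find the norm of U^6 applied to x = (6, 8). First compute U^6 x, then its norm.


U is a rotation by theta = 7*pi/6
U^6 = rotation by 6*theta = 42*pi/6 = 6*pi/6 (mod 2*pi)
cos(6*pi/6) = -1.0000, sin(6*pi/6) = 0.0000
U^6 x = (-1.0000 * 6 - 0.0000 * 8, 0.0000 * 6 + -1.0000 * 8)
= (-6.0000, -8.0000)
||U^6 x|| = sqrt((-6.0000)^2 + (-8.0000)^2) = sqrt(100.0000) = 10.0000

10.0000


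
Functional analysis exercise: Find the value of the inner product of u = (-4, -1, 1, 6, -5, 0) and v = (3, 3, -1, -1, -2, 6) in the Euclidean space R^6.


Computing the standard inner product <u, v> = sum u_i * v_i
= -4*3 + -1*3 + 1*-1 + 6*-1 + -5*-2 + 0*6
= -12 + -3 + -1 + -6 + 10 + 0
= -12

-12


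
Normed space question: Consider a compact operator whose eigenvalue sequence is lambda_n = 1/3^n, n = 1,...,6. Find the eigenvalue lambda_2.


The eigenvalue formula gives lambda_2 = 1/3^2
= 1/9
= 0.1111

0.1111


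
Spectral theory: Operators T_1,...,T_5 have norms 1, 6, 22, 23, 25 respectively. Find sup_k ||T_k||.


By the Uniform Boundedness Principle, the supremum of norms is finite.
sup_k ||T_k|| = max(1, 6, 22, 23, 25) = 25

25


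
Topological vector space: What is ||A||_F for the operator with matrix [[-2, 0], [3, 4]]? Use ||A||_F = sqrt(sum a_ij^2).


||A||_F^2 = sum a_ij^2
= (-2)^2 + 0^2 + 3^2 + 4^2
= 4 + 0 + 9 + 16 = 29
||A||_F = sqrt(29) = 5.3852

5.3852


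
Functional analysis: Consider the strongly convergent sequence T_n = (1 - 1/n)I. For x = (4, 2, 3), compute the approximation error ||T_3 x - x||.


T_3 x - x = (1 - 1/3)x - x = -x/3
||x|| = sqrt(29) = 5.3852
||T_3 x - x|| = ||x||/3 = 5.3852/3 = 1.7951

1.7951


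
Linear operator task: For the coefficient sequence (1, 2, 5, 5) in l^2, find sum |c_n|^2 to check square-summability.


sum |c_n|^2 = 1^2 + 2^2 + 5^2 + 5^2
= 1 + 4 + 25 + 25
= 55

55


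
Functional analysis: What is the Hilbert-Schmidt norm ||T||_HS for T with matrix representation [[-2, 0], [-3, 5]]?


The Hilbert-Schmidt norm is sqrt(sum of squares of all entries).
Sum of squares = (-2)^2 + 0^2 + (-3)^2 + 5^2
= 4 + 0 + 9 + 25 = 38
||T||_HS = sqrt(38) = 6.1644

6.1644


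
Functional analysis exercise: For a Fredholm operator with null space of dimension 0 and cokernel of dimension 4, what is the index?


The Fredholm index is defined as ind(T) = dim(ker T) - dim(coker T)
= 0 - 4
= -4

-4


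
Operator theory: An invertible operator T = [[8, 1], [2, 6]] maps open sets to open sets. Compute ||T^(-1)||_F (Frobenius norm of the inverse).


det(T) = 8*6 - 1*2 = 46
T^(-1) = (1/46) * [[6, -1], [-2, 8]] = [[0.1304, -0.0217], [-0.0435, 0.1739]]
||T^(-1)||_F^2 = 0.1304^2 + (-0.0217)^2 + (-0.0435)^2 + 0.1739^2 = 0.0496
||T^(-1)||_F = sqrt(0.0496) = 0.2228

0.2228


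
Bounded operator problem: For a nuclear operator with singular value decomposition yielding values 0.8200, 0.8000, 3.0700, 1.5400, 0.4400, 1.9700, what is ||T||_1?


The nuclear norm is the sum of all singular values.
||T||_1 = 0.8200 + 0.8000 + 3.0700 + 1.5400 + 0.4400 + 1.9700
= 8.6400

8.6400


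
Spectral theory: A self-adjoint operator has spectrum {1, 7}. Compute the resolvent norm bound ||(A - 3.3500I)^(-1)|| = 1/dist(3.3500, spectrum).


dist(3.3500, {1, 7}) = min(|3.3500 - 1|, |3.3500 - 7|)
= min(2.3500, 3.6500) = 2.3500
Resolvent bound = 1/2.3500 = 0.4255

0.4255


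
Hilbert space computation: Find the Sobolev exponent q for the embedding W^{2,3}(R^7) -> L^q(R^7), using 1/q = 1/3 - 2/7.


Using the Sobolev embedding formula: 1/q = 1/p - k/n
1/q = 1/3 - 2/7 = 1/21
q = 1/(1/21) = 21

21.0000


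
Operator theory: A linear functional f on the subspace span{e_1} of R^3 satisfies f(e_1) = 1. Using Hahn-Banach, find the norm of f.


The norm of f is given by ||f|| = sup_{||x||=1} |f(x)|.
On span{e_1}, ||e_1|| = 1, so ||f|| = |f(e_1)| / ||e_1||
= |1| / 1 = 1.0000

1.0000


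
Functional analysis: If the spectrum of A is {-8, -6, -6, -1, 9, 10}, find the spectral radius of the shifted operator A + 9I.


Spectrum of A + 9I = {1, 3, 3, 8, 18, 19}
Spectral radius = max |lambda| over the shifted spectrum
= max(1, 3, 3, 8, 18, 19) = 19

19


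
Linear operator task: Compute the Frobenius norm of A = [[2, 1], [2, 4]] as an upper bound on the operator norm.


||A||_F^2 = sum a_ij^2
= 2^2 + 1^2 + 2^2 + 4^2
= 4 + 1 + 4 + 16 = 25
||A||_F = sqrt(25) = 5.0000

5.0000


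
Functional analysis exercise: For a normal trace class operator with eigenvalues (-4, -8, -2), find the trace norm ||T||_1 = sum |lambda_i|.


For a normal operator, singular values equal |eigenvalues|.
Trace norm = sum |lambda_i| = 4 + 8 + 2
= 14

14


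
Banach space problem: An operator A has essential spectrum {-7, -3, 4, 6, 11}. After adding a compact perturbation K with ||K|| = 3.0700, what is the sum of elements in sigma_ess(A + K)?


By Weyl's theorem, the essential spectrum is invariant under compact perturbations.
sigma_ess(A + K) = sigma_ess(A) = {-7, -3, 4, 6, 11}
Sum = -7 + -3 + 4 + 6 + 11 = 11

11


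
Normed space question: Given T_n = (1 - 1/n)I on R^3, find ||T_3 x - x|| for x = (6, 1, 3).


T_3 x - x = (1 - 1/3)x - x = -x/3
||x|| = sqrt(46) = 6.7823
||T_3 x - x|| = ||x||/3 = 6.7823/3 = 2.2608

2.2608


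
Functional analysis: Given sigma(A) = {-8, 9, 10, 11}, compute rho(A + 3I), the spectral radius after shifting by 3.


Spectrum of A + 3I = {-5, 12, 13, 14}
Spectral radius = max |lambda| over the shifted spectrum
= max(5, 12, 13, 14) = 14

14


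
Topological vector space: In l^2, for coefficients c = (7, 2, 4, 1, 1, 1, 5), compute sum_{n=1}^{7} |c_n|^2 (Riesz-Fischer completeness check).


sum |c_n|^2 = 7^2 + 2^2 + 4^2 + 1^2 + 1^2 + 1^2 + 5^2
= 49 + 4 + 16 + 1 + 1 + 1 + 25
= 97

97


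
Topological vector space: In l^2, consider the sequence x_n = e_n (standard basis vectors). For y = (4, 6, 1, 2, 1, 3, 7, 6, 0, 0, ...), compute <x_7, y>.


x_7 = e_7 is the standard basis vector with 1 in position 7.
<x_7, y> = y_7 = 7
As n -> infinity, <x_n, y> -> 0, confirming weak convergence of (x_n) to 0.

7


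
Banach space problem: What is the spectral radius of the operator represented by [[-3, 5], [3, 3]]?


For a 2x2 matrix, eigenvalues satisfy lambda^2 - (trace)*lambda + det = 0
trace = -3 + 3 = 0
det = -3*3 - 5*3 = -24
discriminant = 0^2 - 4*(-24) = 96
spectral radius = max |eigenvalue| = 4.8990

4.8990


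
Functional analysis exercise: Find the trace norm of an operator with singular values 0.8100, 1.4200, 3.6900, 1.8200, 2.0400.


The nuclear norm is the sum of all singular values.
||T||_1 = 0.8100 + 1.4200 + 3.6900 + 1.8200 + 2.0400
= 9.7800

9.7800


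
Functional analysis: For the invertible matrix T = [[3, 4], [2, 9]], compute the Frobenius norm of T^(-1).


det(T) = 3*9 - 4*2 = 19
T^(-1) = (1/19) * [[9, -4], [-2, 3]] = [[0.4737, -0.2105], [-0.1053, 0.1579]]
||T^(-1)||_F^2 = 0.4737^2 + (-0.2105)^2 + (-0.1053)^2 + 0.1579^2 = 0.3047
||T^(-1)||_F = sqrt(0.3047) = 0.5520

0.5520


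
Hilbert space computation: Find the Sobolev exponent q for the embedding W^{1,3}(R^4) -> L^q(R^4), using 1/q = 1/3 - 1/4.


Using the Sobolev embedding formula: 1/q = 1/p - k/n
1/q = 1/3 - 1/4 = 1/12
q = 1/(1/12) = 12

12.0000


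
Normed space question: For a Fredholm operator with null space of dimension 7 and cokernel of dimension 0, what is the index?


The Fredholm index is defined as ind(T) = dim(ker T) - dim(coker T)
= 7 - 0
= 7

7


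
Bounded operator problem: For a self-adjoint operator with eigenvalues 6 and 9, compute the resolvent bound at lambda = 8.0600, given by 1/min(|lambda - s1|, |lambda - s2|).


dist(8.0600, {6, 9}) = min(|8.0600 - 6|, |8.0600 - 9|)
= min(2.0600, 0.9400) = 0.9400
Resolvent bound = 1/0.9400 = 1.0638

1.0638


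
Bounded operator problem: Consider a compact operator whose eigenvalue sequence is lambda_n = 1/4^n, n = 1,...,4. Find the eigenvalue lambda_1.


The eigenvalue formula gives lambda_1 = 1/4^1
= 1/4
= 0.2500

0.2500


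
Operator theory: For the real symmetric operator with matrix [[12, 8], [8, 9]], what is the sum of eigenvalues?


For a self-adjoint (symmetric) matrix, the eigenvalues are real.
The sum of eigenvalues equals the trace of the matrix.
trace = 12 + 9 = 21

21


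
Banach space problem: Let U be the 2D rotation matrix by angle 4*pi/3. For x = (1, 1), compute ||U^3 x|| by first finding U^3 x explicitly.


U is a rotation by theta = 4*pi/3
U^3 = rotation by 3*theta = 12*pi/3 = 0*pi/3 (mod 2*pi)
cos(0*pi/3) = 1.0000, sin(0*pi/3) = 0.0000
U^3 x = (1.0000 * 1 - 0.0000 * 1, 0.0000 * 1 + 1.0000 * 1)
= (1.0000, 1.0000)
||U^3 x|| = sqrt(1.0000^2 + 1.0000^2) = sqrt(2.0000) = 1.4142

1.4142


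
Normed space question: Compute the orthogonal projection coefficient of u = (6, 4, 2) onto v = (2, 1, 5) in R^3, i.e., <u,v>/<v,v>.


Computing <u,v> = 6*2 + 4*1 + 2*5 = 26
Computing <v,v> = 2^2 + 1^2 + 5^2 = 30
Projection coefficient = 26/30 = 0.8667

0.8667


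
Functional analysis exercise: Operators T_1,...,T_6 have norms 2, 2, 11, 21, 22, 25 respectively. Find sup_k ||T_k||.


By the Uniform Boundedness Principle, the supremum of norms is finite.
sup_k ||T_k|| = max(2, 2, 11, 21, 22, 25) = 25

25


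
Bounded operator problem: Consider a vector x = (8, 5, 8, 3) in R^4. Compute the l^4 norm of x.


The l^4 norm = (sum |x_i|^4)^(1/4)
Sum of 4th powers = 4096 + 625 + 4096 + 81 = 8898
||x||_4 = (8898)^(1/4) = 9.7123

9.7123


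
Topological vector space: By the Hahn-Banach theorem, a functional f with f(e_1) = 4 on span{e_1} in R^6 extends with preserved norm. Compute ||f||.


The norm of f is given by ||f|| = sup_{||x||=1} |f(x)|.
On span{e_1}, ||e_1|| = 1, so ||f|| = |f(e_1)| / ||e_1||
= |4| / 1 = 4.0000

4.0000


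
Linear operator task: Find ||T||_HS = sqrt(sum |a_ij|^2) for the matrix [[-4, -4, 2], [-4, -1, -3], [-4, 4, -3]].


The Hilbert-Schmidt norm is sqrt(sum of squares of all entries).
Sum of squares = (-4)^2 + (-4)^2 + 2^2 + (-4)^2 + (-1)^2 + (-3)^2 + (-4)^2 + 4^2 + (-3)^2
= 16 + 16 + 4 + 16 + 1 + 9 + 16 + 16 + 9 = 103
||T||_HS = sqrt(103) = 10.1489

10.1489


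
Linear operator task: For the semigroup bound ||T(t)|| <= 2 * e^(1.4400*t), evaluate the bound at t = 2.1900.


||T(2.1900)|| <= 2 * exp(1.4400 * 2.1900)
= 2 * exp(3.1536)
= 2 * 23.4202
= 46.8405

46.8405


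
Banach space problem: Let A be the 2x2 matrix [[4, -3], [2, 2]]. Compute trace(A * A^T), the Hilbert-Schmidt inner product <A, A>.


trace(A * A^T) = sum of squares of all entries
= 4^2 + (-3)^2 + 2^2 + 2^2
= 16 + 9 + 4 + 4
= 33

33


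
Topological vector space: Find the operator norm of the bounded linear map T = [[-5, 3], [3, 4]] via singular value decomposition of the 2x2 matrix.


A^T A = [[34, -3], [-3, 25]]
trace(A^T A) = 59, det(A^T A) = 841
discriminant = 59^2 - 4*841 = 117
Largest eigenvalue of A^T A = (trace + sqrt(disc))/2 = 34.9083
||T|| = sqrt(34.9083) = 5.9083

5.9083


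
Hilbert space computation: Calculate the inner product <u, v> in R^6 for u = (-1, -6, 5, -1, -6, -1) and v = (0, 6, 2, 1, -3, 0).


Computing the standard inner product <u, v> = sum u_i * v_i
= -1*0 + -6*6 + 5*2 + -1*1 + -6*-3 + -1*0
= 0 + -36 + 10 + -1 + 18 + 0
= -9

-9


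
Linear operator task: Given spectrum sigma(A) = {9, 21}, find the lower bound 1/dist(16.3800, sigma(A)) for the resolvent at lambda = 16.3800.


dist(16.3800, {9, 21}) = min(|16.3800 - 9|, |16.3800 - 21|)
= min(7.3800, 4.6200) = 4.6200
Resolvent bound = 1/4.6200 = 0.2165

0.2165


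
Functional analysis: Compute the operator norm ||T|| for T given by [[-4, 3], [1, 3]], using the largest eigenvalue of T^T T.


A^T A = [[17, -9], [-9, 18]]
trace(A^T A) = 35, det(A^T A) = 225
discriminant = 35^2 - 4*225 = 325
Largest eigenvalue of A^T A = (trace + sqrt(disc))/2 = 26.5139
||T|| = sqrt(26.5139) = 5.1492

5.1492


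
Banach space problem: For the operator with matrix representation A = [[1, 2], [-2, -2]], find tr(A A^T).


trace(A * A^T) = sum of squares of all entries
= 1^2 + 2^2 + (-2)^2 + (-2)^2
= 1 + 4 + 4 + 4
= 13

13


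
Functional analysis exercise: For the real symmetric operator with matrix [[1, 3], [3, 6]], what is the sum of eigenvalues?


For a self-adjoint (symmetric) matrix, the eigenvalues are real.
The sum of eigenvalues equals the trace of the matrix.
trace = 1 + 6 = 7

7


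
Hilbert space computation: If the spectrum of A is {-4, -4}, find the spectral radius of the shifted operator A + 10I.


Spectrum of A + 10I = {6, 6}
Spectral radius = max |lambda| over the shifted spectrum
= max(6, 6) = 6

6


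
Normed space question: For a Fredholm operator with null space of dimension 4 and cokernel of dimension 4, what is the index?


The Fredholm index is defined as ind(T) = dim(ker T) - dim(coker T)
= 4 - 4
= 0

0


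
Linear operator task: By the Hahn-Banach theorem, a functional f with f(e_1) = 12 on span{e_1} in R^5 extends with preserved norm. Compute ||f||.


The norm of f is given by ||f|| = sup_{||x||=1} |f(x)|.
On span{e_1}, ||e_1|| = 1, so ||f|| = |f(e_1)| / ||e_1||
= |12| / 1 = 12.0000

12.0000


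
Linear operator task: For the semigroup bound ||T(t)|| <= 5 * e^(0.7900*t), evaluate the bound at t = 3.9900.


||T(3.9900)|| <= 5 * exp(0.7900 * 3.9900)
= 5 * exp(3.1521)
= 5 * 23.3851
= 116.9256

116.9256


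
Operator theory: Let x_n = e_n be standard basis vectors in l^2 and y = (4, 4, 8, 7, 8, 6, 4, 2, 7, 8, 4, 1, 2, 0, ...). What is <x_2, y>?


x_2 = e_2 is the standard basis vector with 1 in position 2.
<x_2, y> = y_2 = 4
As n -> infinity, <x_n, y> -> 0, confirming weak convergence of (x_n) to 0.

4


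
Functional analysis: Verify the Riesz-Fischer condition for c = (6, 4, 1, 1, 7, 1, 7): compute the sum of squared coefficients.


sum |c_n|^2 = 6^2 + 4^2 + 1^2 + 1^2 + 7^2 + 1^2 + 7^2
= 36 + 16 + 1 + 1 + 49 + 1 + 49
= 153

153


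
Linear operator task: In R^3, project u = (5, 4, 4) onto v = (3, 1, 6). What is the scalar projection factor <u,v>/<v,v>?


Computing <u,v> = 5*3 + 4*1 + 4*6 = 43
Computing <v,v> = 3^2 + 1^2 + 6^2 = 46
Projection coefficient = 43/46 = 0.9348

0.9348


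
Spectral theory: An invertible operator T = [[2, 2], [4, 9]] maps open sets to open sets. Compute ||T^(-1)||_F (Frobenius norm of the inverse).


det(T) = 2*9 - 2*4 = 10
T^(-1) = (1/10) * [[9, -2], [-4, 2]] = [[0.9000, -0.2000], [-0.4000, 0.2000]]
||T^(-1)||_F^2 = 0.9000^2 + (-0.2000)^2 + (-0.4000)^2 + 0.2000^2 = 1.0500
||T^(-1)||_F = sqrt(1.0500) = 1.0247

1.0247


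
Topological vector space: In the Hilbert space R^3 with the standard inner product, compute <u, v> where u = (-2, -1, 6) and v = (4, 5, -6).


Computing the standard inner product <u, v> = sum u_i * v_i
= -2*4 + -1*5 + 6*-6
= -8 + -5 + -36
= -49

-49


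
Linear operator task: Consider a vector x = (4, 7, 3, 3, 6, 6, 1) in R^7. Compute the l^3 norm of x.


The l^3 norm = (sum |x_i|^3)^(1/3)
Sum of 3th powers = 64 + 343 + 27 + 27 + 216 + 216 + 1 = 894
||x||_3 = (894)^(1/3) = 9.6334

9.6334


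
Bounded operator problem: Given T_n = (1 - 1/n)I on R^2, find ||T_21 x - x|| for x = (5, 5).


T_21 x - x = (1 - 1/21)x - x = -x/21
||x|| = sqrt(50) = 7.0711
||T_21 x - x|| = ||x||/21 = 7.0711/21 = 0.3367

0.3367


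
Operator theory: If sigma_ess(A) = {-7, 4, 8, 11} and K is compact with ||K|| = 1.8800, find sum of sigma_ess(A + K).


By Weyl's theorem, the essential spectrum is invariant under compact perturbations.
sigma_ess(A + K) = sigma_ess(A) = {-7, 4, 8, 11}
Sum = -7 + 4 + 8 + 11 = 16

16


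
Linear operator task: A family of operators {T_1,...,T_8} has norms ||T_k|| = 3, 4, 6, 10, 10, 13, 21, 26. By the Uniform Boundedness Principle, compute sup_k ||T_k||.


By the Uniform Boundedness Principle, the supremum of norms is finite.
sup_k ||T_k|| = max(3, 4, 6, 10, 10, 13, 21, 26) = 26

26


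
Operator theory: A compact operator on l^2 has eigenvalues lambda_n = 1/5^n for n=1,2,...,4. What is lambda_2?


The eigenvalue formula gives lambda_2 = 1/5^2
= 1/25
= 0.0400

0.0400


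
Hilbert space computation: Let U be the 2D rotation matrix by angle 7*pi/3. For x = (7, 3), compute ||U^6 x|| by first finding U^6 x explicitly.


U is a rotation by theta = 7*pi/3
U^6 = rotation by 6*theta = 42*pi/3 = 0*pi/3 (mod 2*pi)
cos(0*pi/3) = 1.0000, sin(0*pi/3) = 0.0000
U^6 x = (1.0000 * 7 - 0.0000 * 3, 0.0000 * 7 + 1.0000 * 3)
= (7.0000, 3.0000)
||U^6 x|| = sqrt(7.0000^2 + 3.0000^2) = sqrt(58.0000) = 7.6158

7.6158


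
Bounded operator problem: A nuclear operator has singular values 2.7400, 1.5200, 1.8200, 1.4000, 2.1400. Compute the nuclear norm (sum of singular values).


The nuclear norm is the sum of all singular values.
||T||_1 = 2.7400 + 1.5200 + 1.8200 + 1.4000 + 2.1400
= 9.6200

9.6200


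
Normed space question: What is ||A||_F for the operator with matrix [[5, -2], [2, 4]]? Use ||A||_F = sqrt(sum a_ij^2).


||A||_F^2 = sum a_ij^2
= 5^2 + (-2)^2 + 2^2 + 4^2
= 25 + 4 + 4 + 16 = 49
||A||_F = sqrt(49) = 7.0000

7.0000


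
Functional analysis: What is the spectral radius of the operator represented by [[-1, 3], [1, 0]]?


For a 2x2 matrix, eigenvalues satisfy lambda^2 - (trace)*lambda + det = 0
trace = -1 + 0 = -1
det = -1*0 - 3*1 = -3
discriminant = (-1)^2 - 4*(-3) = 13
spectral radius = max |eigenvalue| = 2.3028

2.3028


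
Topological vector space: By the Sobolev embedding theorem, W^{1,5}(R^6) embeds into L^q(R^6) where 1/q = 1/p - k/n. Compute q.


Using the Sobolev embedding formula: 1/q = 1/p - k/n
1/q = 1/5 - 1/6 = 1/30
q = 1/(1/30) = 30

30.0000


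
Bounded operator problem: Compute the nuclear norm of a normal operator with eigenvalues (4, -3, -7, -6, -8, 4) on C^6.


For a normal operator, singular values equal |eigenvalues|.
Trace norm = sum |lambda_i| = 4 + 3 + 7 + 6 + 8 + 4
= 32

32


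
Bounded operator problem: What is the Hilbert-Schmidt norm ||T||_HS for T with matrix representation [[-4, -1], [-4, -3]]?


The Hilbert-Schmidt norm is sqrt(sum of squares of all entries).
Sum of squares = (-4)^2 + (-1)^2 + (-4)^2 + (-3)^2
= 16 + 1 + 16 + 9 = 42
||T||_HS = sqrt(42) = 6.4807

6.4807


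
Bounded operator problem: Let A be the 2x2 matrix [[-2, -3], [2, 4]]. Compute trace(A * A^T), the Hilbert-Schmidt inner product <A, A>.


trace(A * A^T) = sum of squares of all entries
= (-2)^2 + (-3)^2 + 2^2 + 4^2
= 4 + 9 + 4 + 16
= 33

33


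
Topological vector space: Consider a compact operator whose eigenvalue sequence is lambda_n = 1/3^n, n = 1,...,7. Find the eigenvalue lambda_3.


The eigenvalue formula gives lambda_3 = 1/3^3
= 1/27
= 0.0370

0.0370


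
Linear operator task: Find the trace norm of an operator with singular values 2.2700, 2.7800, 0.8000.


The nuclear norm is the sum of all singular values.
||T||_1 = 2.2700 + 2.7800 + 0.8000
= 5.8500

5.8500


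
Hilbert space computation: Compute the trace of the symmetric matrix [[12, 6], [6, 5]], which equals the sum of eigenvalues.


For a self-adjoint (symmetric) matrix, the eigenvalues are real.
The sum of eigenvalues equals the trace of the matrix.
trace = 12 + 5 = 17

17


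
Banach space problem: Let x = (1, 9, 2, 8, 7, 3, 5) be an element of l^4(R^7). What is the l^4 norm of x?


The l^4 norm = (sum |x_i|^4)^(1/4)
Sum of 4th powers = 1 + 6561 + 16 + 4096 + 2401 + 81 + 625 = 13781
||x||_4 = (13781)^(1/4) = 10.8348

10.8348


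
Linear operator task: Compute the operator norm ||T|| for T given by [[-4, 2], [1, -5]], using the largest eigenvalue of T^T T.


A^T A = [[17, -13], [-13, 29]]
trace(A^T A) = 46, det(A^T A) = 324
discriminant = 46^2 - 4*324 = 820
Largest eigenvalue of A^T A = (trace + sqrt(disc))/2 = 37.3178
||T|| = sqrt(37.3178) = 6.1088

6.1088


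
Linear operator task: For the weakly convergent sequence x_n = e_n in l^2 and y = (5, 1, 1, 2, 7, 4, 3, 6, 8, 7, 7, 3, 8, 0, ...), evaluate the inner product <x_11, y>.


x_11 = e_11 is the standard basis vector with 1 in position 11.
<x_11, y> = y_11 = 7
As n -> infinity, <x_n, y> -> 0, confirming weak convergence of (x_n) to 0.

7


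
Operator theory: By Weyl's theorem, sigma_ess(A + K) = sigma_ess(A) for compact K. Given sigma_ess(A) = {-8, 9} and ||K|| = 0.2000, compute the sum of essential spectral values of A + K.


By Weyl's theorem, the essential spectrum is invariant under compact perturbations.
sigma_ess(A + K) = sigma_ess(A) = {-8, 9}
Sum = -8 + 9 = 1

1


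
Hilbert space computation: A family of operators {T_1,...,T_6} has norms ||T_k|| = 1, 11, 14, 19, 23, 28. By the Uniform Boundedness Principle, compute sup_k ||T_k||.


By the Uniform Boundedness Principle, the supremum of norms is finite.
sup_k ||T_k|| = max(1, 11, 14, 19, 23, 28) = 28

28


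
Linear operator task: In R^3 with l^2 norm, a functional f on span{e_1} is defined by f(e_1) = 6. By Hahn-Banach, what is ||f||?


The norm of f is given by ||f|| = sup_{||x||=1} |f(x)|.
On span{e_1}, ||e_1|| = 1, so ||f|| = |f(e_1)| / ||e_1||
= |6| / 1 = 6.0000

6.0000


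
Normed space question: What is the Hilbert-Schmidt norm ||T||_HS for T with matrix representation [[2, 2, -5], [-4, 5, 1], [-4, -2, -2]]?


The Hilbert-Schmidt norm is sqrt(sum of squares of all entries).
Sum of squares = 2^2 + 2^2 + (-5)^2 + (-4)^2 + 5^2 + 1^2 + (-4)^2 + (-2)^2 + (-2)^2
= 4 + 4 + 25 + 16 + 25 + 1 + 16 + 4 + 4 = 99
||T||_HS = sqrt(99) = 9.9499

9.9499


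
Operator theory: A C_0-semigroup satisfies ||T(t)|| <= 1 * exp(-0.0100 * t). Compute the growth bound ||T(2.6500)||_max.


||T(2.6500)|| <= 1 * exp(-0.0100 * 2.6500)
= 1 * exp(-0.0265)
= 1 * 0.9738
= 0.9738

0.9738


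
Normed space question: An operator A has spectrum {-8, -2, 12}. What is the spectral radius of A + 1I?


Spectrum of A + 1I = {-7, -1, 13}
Spectral radius = max |lambda| over the shifted spectrum
= max(7, 1, 13) = 13

13


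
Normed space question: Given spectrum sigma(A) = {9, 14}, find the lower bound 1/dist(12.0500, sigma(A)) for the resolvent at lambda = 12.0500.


dist(12.0500, {9, 14}) = min(|12.0500 - 9|, |12.0500 - 14|)
= min(3.0500, 1.9500) = 1.9500
Resolvent bound = 1/1.9500 = 0.5128

0.5128


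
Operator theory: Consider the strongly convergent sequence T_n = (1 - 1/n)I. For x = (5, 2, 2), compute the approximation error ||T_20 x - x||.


T_20 x - x = (1 - 1/20)x - x = -x/20
||x|| = sqrt(33) = 5.7446
||T_20 x - x|| = ||x||/20 = 5.7446/20 = 0.2872

0.2872


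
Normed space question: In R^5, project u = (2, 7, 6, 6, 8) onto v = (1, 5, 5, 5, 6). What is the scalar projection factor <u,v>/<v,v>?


Computing <u,v> = 2*1 + 7*5 + 6*5 + 6*5 + 8*6 = 145
Computing <v,v> = 1^2 + 5^2 + 5^2 + 5^2 + 6^2 = 112
Projection coefficient = 145/112 = 1.2946

1.2946


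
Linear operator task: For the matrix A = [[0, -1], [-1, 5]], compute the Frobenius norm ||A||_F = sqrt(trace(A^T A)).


||A||_F^2 = sum a_ij^2
= 0^2 + (-1)^2 + (-1)^2 + 5^2
= 0 + 1 + 1 + 25 = 27
||A||_F = sqrt(27) = 5.1962

5.1962


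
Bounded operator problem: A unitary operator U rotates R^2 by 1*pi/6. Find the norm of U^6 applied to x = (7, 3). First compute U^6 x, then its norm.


U is a rotation by theta = 1*pi/6
U^6 = rotation by 6*theta = 6*pi/6
cos(6*pi/6) = -1.0000, sin(6*pi/6) = 0.0000
U^6 x = (-1.0000 * 7 - 0.0000 * 3, 0.0000 * 7 + -1.0000 * 3)
= (-7.0000, -3.0000)
||U^6 x|| = sqrt((-7.0000)^2 + (-3.0000)^2) = sqrt(58.0000) = 7.6158

7.6158


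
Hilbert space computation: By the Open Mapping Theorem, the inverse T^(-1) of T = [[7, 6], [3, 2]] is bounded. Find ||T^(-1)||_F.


det(T) = 7*2 - 6*3 = -4
T^(-1) = (1/-4) * [[2, -6], [-3, 7]] = [[-0.5000, 1.5000], [0.7500, -1.7500]]
||T^(-1)||_F^2 = (-0.5000)^2 + 1.5000^2 + 0.7500^2 + (-1.7500)^2 = 6.1250
||T^(-1)||_F = sqrt(6.1250) = 2.4749

2.4749


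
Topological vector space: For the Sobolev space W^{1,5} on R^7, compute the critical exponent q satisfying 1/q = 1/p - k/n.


Using the Sobolev embedding formula: 1/q = 1/p - k/n
1/q = 1/5 - 1/7 = 2/35
q = 1/(2/35) = 35/2 = 17.5000

17.5000


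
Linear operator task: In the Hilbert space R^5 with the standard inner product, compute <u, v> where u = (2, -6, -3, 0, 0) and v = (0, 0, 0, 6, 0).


Computing the standard inner product <u, v> = sum u_i * v_i
= 2*0 + -6*0 + -3*0 + 0*6 + 0*0
= 0 + 0 + 0 + 0 + 0
= 0

0


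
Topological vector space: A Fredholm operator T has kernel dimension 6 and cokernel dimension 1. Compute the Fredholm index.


The Fredholm index is defined as ind(T) = dim(ker T) - dim(coker T)
= 6 - 1
= 5

5


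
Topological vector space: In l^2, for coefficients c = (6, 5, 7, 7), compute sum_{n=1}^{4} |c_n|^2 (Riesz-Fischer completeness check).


sum |c_n|^2 = 6^2 + 5^2 + 7^2 + 7^2
= 36 + 25 + 49 + 49
= 159

159


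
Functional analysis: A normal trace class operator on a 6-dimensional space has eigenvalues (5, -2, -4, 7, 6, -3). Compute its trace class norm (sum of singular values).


For a normal operator, singular values equal |eigenvalues|.
Trace norm = sum |lambda_i| = 5 + 2 + 4 + 7 + 6 + 3
= 27

27


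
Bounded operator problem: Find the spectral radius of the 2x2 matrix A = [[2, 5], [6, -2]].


For a 2x2 matrix, eigenvalues satisfy lambda^2 - (trace)*lambda + det = 0
trace = 2 + -2 = 0
det = 2*-2 - 5*6 = -34
discriminant = 0^2 - 4*(-34) = 136
spectral radius = max |eigenvalue| = 5.8310

5.8310


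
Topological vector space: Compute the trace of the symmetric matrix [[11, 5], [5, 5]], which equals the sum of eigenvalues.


For a self-adjoint (symmetric) matrix, the eigenvalues are real.
The sum of eigenvalues equals the trace of the matrix.
trace = 11 + 5 = 16

16


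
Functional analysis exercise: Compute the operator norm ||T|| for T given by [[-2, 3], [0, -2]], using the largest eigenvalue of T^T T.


A^T A = [[4, -6], [-6, 13]]
trace(A^T A) = 17, det(A^T A) = 16
discriminant = 17^2 - 4*16 = 225
Largest eigenvalue of A^T A = (trace + sqrt(disc))/2 = 16.0000
||T|| = sqrt(16.0000) = 4.0000

4.0000


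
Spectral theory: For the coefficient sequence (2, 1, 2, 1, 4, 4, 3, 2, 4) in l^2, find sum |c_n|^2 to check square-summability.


sum |c_n|^2 = 2^2 + 1^2 + 2^2 + 1^2 + 4^2 + 4^2 + 3^2 + 2^2 + 4^2
= 4 + 1 + 4 + 1 + 16 + 16 + 9 + 4 + 16
= 71

71


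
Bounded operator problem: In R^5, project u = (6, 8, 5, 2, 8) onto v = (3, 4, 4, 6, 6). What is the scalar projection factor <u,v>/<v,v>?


Computing <u,v> = 6*3 + 8*4 + 5*4 + 2*6 + 8*6 = 130
Computing <v,v> = 3^2 + 4^2 + 4^2 + 6^2 + 6^2 = 113
Projection coefficient = 130/113 = 1.1504

1.1504


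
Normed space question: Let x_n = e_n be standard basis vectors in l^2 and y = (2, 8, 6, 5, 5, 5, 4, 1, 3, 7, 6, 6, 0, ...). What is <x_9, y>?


x_9 = e_9 is the standard basis vector with 1 in position 9.
<x_9, y> = y_9 = 3
As n -> infinity, <x_n, y> -> 0, confirming weak convergence of (x_n) to 0.

3


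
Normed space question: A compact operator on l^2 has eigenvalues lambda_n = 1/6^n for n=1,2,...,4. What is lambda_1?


The eigenvalue formula gives lambda_1 = 1/6^1
= 1/6
= 0.1667

0.1667


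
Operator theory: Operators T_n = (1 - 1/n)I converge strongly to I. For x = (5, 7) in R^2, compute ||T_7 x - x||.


T_7 x - x = (1 - 1/7)x - x = -x/7
||x|| = sqrt(74) = 8.6023
||T_7 x - x|| = ||x||/7 = 8.6023/7 = 1.2289

1.2289


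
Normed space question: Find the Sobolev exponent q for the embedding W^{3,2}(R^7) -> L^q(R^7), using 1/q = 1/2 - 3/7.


Using the Sobolev embedding formula: 1/q = 1/p - k/n
1/q = 1/2 - 3/7 = 1/14
q = 1/(1/14) = 14

14.0000


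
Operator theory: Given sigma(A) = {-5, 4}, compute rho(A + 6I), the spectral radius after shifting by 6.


Spectrum of A + 6I = {1, 10}
Spectral radius = max |lambda| over the shifted spectrum
= max(1, 10) = 10

10


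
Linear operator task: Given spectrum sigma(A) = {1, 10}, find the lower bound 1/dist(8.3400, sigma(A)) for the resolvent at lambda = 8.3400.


dist(8.3400, {1, 10}) = min(|8.3400 - 1|, |8.3400 - 10|)
= min(7.3400, 1.6600) = 1.6600
Resolvent bound = 1/1.6600 = 0.6024

0.6024


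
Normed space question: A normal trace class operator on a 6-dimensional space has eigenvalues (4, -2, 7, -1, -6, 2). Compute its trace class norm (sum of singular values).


For a normal operator, singular values equal |eigenvalues|.
Trace norm = sum |lambda_i| = 4 + 2 + 7 + 1 + 6 + 2
= 22

22


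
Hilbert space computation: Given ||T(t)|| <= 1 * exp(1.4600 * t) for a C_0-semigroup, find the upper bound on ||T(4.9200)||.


||T(4.9200)|| <= 1 * exp(1.4600 * 4.9200)
= 1 * exp(7.1832)
= 1 * 1317.1163
= 1317.1163

1317.1163


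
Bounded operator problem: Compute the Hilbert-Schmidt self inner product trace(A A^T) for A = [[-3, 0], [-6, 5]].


trace(A * A^T) = sum of squares of all entries
= (-3)^2 + 0^2 + (-6)^2 + 5^2
= 9 + 0 + 36 + 25
= 70

70


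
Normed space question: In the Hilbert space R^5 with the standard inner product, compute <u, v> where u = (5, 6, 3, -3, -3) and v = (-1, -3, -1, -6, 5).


Computing the standard inner product <u, v> = sum u_i * v_i
= 5*-1 + 6*-3 + 3*-1 + -3*-6 + -3*5
= -5 + -18 + -3 + 18 + -15
= -23

-23


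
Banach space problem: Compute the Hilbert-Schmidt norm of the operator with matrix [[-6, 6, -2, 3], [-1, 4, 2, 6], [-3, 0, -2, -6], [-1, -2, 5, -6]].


The Hilbert-Schmidt norm is sqrt(sum of squares of all entries).
Sum of squares = (-6)^2 + 6^2 + (-2)^2 + 3^2 + (-1)^2 + 4^2 + 2^2 + 6^2 + (-3)^2 + 0^2 + (-2)^2 + (-6)^2 + (-1)^2 + (-2)^2 + 5^2 + (-6)^2
= 36 + 36 + 4 + 9 + 1 + 16 + 4 + 36 + 9 + 0 + 4 + 36 + 1 + 4 + 25 + 36 = 257
||T||_HS = sqrt(257) = 16.0312

16.0312


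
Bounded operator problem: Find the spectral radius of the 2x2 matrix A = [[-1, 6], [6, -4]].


For a 2x2 matrix, eigenvalues satisfy lambda^2 - (trace)*lambda + det = 0
trace = -1 + -4 = -5
det = -1*-4 - 6*6 = -32
discriminant = (-5)^2 - 4*(-32) = 153
spectral radius = max |eigenvalue| = 8.6847

8.6847


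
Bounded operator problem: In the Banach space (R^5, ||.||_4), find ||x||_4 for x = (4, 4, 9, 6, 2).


The l^4 norm = (sum |x_i|^4)^(1/4)
Sum of 4th powers = 256 + 256 + 6561 + 1296 + 16 = 8385
||x||_4 = (8385)^(1/4) = 9.5692

9.5692


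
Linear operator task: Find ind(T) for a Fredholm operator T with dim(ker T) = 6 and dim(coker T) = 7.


The Fredholm index is defined as ind(T) = dim(ker T) - dim(coker T)
= 6 - 7
= -1

-1


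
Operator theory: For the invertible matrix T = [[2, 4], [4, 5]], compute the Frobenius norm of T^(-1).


det(T) = 2*5 - 4*4 = -6
T^(-1) = (1/-6) * [[5, -4], [-4, 2]] = [[-0.8333, 0.6667], [0.6667, -0.3333]]
||T^(-1)||_F^2 = (-0.8333)^2 + 0.6667^2 + 0.6667^2 + (-0.3333)^2 = 1.6944
||T^(-1)||_F = sqrt(1.6944) = 1.3017

1.3017


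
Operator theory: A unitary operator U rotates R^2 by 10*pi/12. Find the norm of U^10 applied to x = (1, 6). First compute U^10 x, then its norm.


U is a rotation by theta = 10*pi/12
U^10 = rotation by 10*theta = 100*pi/12 = 4*pi/12 (mod 2*pi)
cos(4*pi/12) = 0.5000, sin(4*pi/12) = 0.8660
U^10 x = (0.5000 * 1 - 0.8660 * 6, 0.8660 * 1 + 0.5000 * 6)
= (-4.6962, 3.8660)
||U^10 x|| = sqrt((-4.6962)^2 + 3.8660^2) = sqrt(37.0000) = 6.0828

6.0828


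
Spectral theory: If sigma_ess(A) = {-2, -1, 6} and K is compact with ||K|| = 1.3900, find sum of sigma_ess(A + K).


By Weyl's theorem, the essential spectrum is invariant under compact perturbations.
sigma_ess(A + K) = sigma_ess(A) = {-2, -1, 6}
Sum = -2 + -1 + 6 = 3

3
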